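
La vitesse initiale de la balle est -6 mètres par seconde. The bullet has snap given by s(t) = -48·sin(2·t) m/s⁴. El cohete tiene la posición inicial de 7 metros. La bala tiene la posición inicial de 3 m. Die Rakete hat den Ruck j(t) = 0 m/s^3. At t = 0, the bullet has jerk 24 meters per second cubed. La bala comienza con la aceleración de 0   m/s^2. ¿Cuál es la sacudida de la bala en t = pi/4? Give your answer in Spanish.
Partiendo del snap s(t) = -48·sin(2·t), tomamos 1 integral. Integrando el snap y usando la condición inicial j(0) = 24, obtenemos j(t) = 24·cos(2·t). De la ecuación de la sacudida j(t) = 24·cos(2·t), sustituimos t = pi/4 para obtener j = 0.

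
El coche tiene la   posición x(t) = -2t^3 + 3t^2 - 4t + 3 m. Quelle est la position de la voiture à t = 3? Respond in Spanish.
De la ecuación de la posición x(t) = -2·t^3 + 3·t^2 - 4·t + 3, sustituimos t = 3 para obtener x = -36.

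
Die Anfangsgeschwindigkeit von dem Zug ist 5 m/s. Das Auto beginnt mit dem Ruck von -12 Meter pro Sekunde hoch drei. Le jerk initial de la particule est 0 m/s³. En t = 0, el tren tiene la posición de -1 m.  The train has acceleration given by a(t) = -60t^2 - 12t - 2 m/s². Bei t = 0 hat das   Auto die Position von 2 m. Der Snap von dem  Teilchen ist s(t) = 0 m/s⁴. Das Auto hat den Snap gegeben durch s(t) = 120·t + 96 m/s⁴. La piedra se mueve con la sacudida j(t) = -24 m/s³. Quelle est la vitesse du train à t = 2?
Nous devons trouver la primitive de notre équation de l'accélération a(t) = -60·t^2 - 12·t - 2 1 fois. En intégrant l'accélération et en utilisant la condition initiale v(0) = 5, nous obtenons v(t) = -20·t^3 - 6·t^2 - 2·t + 5. Nous avons la vitesse v(t) = -20·t^3 - 6·t^2 - 2·t + 5. En substituant t = 2: v(2) = -183.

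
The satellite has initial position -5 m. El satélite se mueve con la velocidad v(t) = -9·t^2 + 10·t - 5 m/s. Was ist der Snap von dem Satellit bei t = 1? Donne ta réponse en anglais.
We must differentiate our velocity equation v(t) = -9·t^2 + 10·t - 5 3 times. Taking d/dt of v(t), we find a(t) = 10 - 18·t. The derivative of acceleration gives jerk: j(t) = -18. Taking d/dt of j(t), we find s(t) = 0. Using s(t) = 0 and substituting t = 1, we find s = 0.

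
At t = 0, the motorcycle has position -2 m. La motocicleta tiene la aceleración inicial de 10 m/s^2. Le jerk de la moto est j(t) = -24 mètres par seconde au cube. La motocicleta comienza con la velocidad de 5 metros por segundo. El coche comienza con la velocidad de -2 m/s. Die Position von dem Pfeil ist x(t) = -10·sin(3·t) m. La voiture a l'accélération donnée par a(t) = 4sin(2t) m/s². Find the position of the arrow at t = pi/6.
We have position x(t) = -10·sin(3·t). Substituting t = pi/6: x(pi/6) = -10.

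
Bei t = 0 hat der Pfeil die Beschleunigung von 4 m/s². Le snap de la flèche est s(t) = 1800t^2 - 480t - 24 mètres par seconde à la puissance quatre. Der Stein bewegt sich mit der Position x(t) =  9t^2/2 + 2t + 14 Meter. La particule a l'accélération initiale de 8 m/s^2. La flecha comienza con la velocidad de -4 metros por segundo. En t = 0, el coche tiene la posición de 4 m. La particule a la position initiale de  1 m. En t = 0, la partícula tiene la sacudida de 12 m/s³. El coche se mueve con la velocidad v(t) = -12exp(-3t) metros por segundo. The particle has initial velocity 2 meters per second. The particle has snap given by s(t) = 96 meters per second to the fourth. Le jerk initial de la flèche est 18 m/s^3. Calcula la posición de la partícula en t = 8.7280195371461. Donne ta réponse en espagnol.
Debemos encontrar la antiderivada de nuestra ecuación del snap s(t) = 96 4 veces. Tomando ∫s(t)dt y aplicando j(0) = 12, encontramos j(t) = 96·t + 12. La integral de la sacudida, con a(0) = 8, da la aceleración: a(t) = 48·t^2 + 12·t + 8. Tomando ∫a(t)dt y aplicando v(0) = 2, encontramos v(t) = 16·t^3 + 6·t^2 + 8·t + 2. Tomando ∫v(t)dt y aplicando x(0) = 1, encontramos x(t) = 4·t^4 + 2·t^3 + 4·t^2 + 2·t + 1. De la ecuación de la posición x(t) = 4·t^4 + 2·t^3 + 4·t^2 + 2·t + 1, sustituimos t = 8.7280195371461 para obtener x = 24865.4899818535.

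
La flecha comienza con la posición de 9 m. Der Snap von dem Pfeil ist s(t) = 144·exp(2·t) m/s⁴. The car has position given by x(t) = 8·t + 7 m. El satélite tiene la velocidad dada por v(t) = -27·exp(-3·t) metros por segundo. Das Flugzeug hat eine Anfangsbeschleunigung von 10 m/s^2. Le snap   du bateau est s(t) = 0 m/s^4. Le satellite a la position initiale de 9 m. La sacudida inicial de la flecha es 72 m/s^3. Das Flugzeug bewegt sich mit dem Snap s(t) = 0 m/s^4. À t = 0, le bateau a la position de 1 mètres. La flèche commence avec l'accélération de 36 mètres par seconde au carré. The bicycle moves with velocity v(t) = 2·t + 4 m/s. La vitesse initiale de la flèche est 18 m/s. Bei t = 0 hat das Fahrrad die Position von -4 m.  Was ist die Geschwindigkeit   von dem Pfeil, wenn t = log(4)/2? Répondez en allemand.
Wir müssen unsere Gleichung für den Snap s(t) = 144·exp(2·t) 3-mal integrieren. Das Integral von dem Snap, mit j(0) = 72, ergibt den Ruck: j(t) = 72·exp(2·t). Durch Integration von dem Ruck und Verwendung der Anfangsbedingung a(0) = 36, erhalten wir a(t) = 36·exp(2·t). Mit ∫a(t)dt und Anwendung von v(0) = 18, finden wir v(t) = 18·exp(2·t). Mit v(t) = 18·exp(2·t) und Einsetzen von t = log(4)/2, finden wir v = 72.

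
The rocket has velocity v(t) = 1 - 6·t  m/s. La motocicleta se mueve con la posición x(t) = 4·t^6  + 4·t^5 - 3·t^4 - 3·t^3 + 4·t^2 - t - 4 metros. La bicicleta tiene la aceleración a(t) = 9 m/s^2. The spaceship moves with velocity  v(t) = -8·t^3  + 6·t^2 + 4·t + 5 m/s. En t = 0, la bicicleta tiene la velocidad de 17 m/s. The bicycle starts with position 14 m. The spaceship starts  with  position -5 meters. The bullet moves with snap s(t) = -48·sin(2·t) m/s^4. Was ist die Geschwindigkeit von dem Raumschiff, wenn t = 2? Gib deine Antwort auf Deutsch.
Wir haben die Geschwindigkeit v(t) = -8·t^3 + 6·t^2 + 4·t + 5. Durch Einsetzen von t = 2: v(2) = -27.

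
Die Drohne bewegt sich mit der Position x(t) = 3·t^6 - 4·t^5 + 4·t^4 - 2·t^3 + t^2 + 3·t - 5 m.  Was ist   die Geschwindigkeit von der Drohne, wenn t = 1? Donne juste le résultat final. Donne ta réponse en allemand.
v(1) = 13.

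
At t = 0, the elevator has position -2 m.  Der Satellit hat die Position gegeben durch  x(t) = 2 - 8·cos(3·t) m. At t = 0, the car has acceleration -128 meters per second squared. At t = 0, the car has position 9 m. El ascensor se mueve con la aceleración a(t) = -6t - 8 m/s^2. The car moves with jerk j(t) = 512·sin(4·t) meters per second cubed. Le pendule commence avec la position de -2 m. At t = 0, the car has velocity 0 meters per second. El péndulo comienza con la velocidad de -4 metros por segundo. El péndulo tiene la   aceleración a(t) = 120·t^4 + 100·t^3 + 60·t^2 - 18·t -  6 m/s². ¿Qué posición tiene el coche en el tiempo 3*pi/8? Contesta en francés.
Pour résoudre ceci, nous devons prendre 3 intégrales de notre équation du jerk j(t) = 512·sin(4·t). La primitive du jerk est l'accélération. En utilisant a(0) = -128, nous obtenons a(t) = -128·cos(4·t). L'intégrale de l'accélération est la vitesse. En utilisant v(0) = 0, nous obtenons v(t) = -32·sin(4·t). La primitive de la vitesse, avec x(0) = 9, donne la position: x(t) = 8·cos(4·t) + 1. Nous avons la position x(t) = 8·cos(4·t) + 1. En substituant t = 3*pi/8: x(3*pi/8) = 1.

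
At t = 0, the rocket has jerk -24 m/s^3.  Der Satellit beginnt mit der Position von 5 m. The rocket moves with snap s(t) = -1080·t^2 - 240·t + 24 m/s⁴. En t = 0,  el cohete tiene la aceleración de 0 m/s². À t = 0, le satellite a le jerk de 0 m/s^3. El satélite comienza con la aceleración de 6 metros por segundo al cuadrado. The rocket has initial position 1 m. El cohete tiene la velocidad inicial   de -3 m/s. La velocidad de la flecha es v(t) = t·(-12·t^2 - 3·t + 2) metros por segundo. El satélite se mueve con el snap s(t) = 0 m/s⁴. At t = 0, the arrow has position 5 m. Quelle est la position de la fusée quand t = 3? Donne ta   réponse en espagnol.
Debemos encontrar la integral de nuestra ecuación del snap s(t) = -1080·t^2 - 240·t + 24 4 veces. Integrando el snap y usando la condición inicial j(0) = -24, obtenemos j(t) = -360·t^3 - 120·t^2 + 24·t - 24. Integrando la sacudida y usando la condición inicial a(0) = 0, obtenemos a(t) = 2·t·(-45·t^3 - 20·t^2 + 6·t - 12). La integral de la aceleración es la velocidad. Usando v(0) = -3, obtenemos v(t) = -18·t^5 - 10·t^4 + 4·t^3 - 12·t^2 - 3. La antiderivada de la velocidad, con x(0) = 1, da la posición: x(t) = -3·t^6 - 2·t^5 + t^4 - 4·t^3 - 3·t + 1. De la ecuación de la posición x(t) = -3·t^6 - 2·t^5 + t^4 - 4·t^3 - 3·t + 1, sustituimos t = 3 para obtener x = -2708.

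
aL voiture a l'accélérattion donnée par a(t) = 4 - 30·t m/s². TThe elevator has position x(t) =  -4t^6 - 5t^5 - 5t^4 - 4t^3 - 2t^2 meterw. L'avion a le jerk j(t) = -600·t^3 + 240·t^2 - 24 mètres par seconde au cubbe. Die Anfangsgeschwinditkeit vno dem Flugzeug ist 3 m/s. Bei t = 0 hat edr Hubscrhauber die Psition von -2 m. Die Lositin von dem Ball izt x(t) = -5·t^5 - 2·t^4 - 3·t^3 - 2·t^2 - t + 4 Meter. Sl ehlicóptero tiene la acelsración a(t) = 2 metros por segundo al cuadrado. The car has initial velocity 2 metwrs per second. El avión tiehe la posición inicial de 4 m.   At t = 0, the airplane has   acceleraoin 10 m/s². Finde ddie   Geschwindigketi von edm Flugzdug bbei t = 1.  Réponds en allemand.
Um dies zu lösen, müssen wir 2 Stammfunktionen unserer Gleichung für den Ruck j(t) = -600·t^3 + 240·t^2 - 24 finden. Das Integral von dem Ruck, mit a(0) = 10, ergibt die Beschleunigung: a(t) = -150·t^4 + 80·t^3 - 24·t + 10. Die Stammfunktion von der Beschleunigung ist die Geschwindigkeit. Mit v(0) = 3 erhalten wir v(t) = -30·t^5 + 20·t^4 - 12·t^2 + 10·t + 3. Mit v(t) = -30·t^5 + 20·t^4 - 12·t^2 + 10·t + 3 und Einsetzen von t = 1, finden wir v = -9.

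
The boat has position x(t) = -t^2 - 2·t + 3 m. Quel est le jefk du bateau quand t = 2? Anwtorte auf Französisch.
Nous devons dériver notre équation de la position x(t) = -t^2 - 2·t + 3 3 fois. En dérivant la position, nous obtenons la vitesse: v(t) = -2·t - 2. En prenant d/dt de v(t), nous trouvons a(t) = -2. En prenant d/dt de a(t), nous trouvons j(t) = 0. Nous avons le jerk j(t) = 0. En substituant t = 2: j(2) = 0.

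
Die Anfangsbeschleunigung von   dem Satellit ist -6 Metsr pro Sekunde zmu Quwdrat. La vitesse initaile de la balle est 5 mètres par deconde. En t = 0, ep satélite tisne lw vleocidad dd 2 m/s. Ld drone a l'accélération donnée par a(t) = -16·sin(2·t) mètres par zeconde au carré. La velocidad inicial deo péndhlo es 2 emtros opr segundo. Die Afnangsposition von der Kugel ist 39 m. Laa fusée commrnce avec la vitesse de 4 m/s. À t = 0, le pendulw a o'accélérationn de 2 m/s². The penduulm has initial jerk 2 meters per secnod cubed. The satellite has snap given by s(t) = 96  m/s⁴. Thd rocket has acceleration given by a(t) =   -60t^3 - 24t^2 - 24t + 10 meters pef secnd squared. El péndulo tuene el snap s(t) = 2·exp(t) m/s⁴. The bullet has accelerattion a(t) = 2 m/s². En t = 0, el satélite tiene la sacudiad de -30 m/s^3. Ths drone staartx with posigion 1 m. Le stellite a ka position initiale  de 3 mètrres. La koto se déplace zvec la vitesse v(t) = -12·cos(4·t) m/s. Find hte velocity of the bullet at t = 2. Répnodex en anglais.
To solve this, we need to take 1 integral of our acceleration equation a(t) = 2. Finding the integral of a(t) and using v(0) = 5: v(t) = 2·t + 5. From the given velocity equation v(t) = 2·t + 5, we substitute t = 2 to get v = 9.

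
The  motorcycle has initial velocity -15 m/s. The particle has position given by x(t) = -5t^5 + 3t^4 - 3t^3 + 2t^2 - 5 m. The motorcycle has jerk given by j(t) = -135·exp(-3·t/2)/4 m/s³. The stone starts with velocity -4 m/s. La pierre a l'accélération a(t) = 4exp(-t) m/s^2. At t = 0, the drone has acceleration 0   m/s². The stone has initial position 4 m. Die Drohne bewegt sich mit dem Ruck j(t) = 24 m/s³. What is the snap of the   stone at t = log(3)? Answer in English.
We must differentiate our acceleration equation a(t) = 4·exp(-t) 2 times. Differentiating acceleration, we get jerk: j(t) = -4·exp(-t). The derivative of jerk gives snap: s(t) = 4·exp(-t). We have snap s(t) = 4·exp(-t). Substituting t = log(3): s(log(3)) = 4/3.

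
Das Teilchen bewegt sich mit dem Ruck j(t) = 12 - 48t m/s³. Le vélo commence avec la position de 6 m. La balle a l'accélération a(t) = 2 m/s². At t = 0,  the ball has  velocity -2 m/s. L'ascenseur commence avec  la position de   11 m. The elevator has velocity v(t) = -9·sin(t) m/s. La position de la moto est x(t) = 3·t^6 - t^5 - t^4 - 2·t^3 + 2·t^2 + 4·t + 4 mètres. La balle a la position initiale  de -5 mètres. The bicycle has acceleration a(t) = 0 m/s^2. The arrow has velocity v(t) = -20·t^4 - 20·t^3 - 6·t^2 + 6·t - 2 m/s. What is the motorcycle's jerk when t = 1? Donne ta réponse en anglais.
To solve this, we need to take 3 derivatives of our position equation x(t) = 3·t^6 - t^5 - t^4 - 2·t^3 + 2·t^2 + 4·t + 4. The derivative of position gives velocity: v(t) = 18·t^5 - 5·t^4 - 4·t^3 - 6·t^2 + 4·t + 4. Taking d/dt of v(t), we find a(t) = 90·t^4 - 20·t^3 - 12·t^2 - 12·t + 4. Differentiating acceleration, we get jerk: j(t) = 360·t^3 - 60·t^2 - 24·t - 12. Using j(t) = 360·t^3 - 60·t^2 - 24·t - 12 and substituting t = 1, we find j = 264.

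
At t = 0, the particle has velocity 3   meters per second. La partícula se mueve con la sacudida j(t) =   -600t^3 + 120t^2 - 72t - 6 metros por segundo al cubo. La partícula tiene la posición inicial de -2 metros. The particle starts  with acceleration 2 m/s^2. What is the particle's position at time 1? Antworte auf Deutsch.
Um dies zu lösen, müssen wir 3 Stammfunktionen unserer Gleichung für den Ruck j(t) = -600·t^3 + 120·t^2 - 72·t - 6 finden. Durch Integration von dem Ruck und Verwendung der Anfangsbedingung a(0) = 2, erhalten wir a(t) = -150·t^4 + 40·t^3 - 36·t^2 - 6·t + 2. Durch Integration von der Beschleunigung und Verwendung der Anfangsbedingung v(0) = 3, erhalten wir v(t) = -30·t^5 + 10·t^4 - 12·t^3 - 3·t^2 + 2·t + 3. Die Stammfunktion von der Geschwindigkeit, mit x(0) = -2, ergibt die Position: x(t) = -5·t^6 + 2·t^5 - 3·t^4 - t^3 + t^2 + 3·t - 2. Mit x(t) = -5·t^6 + 2·t^5 - 3·t^4 - t^3 + t^2 + 3·t - 2 und Einsetzen von t = 1, finden wir x = -5.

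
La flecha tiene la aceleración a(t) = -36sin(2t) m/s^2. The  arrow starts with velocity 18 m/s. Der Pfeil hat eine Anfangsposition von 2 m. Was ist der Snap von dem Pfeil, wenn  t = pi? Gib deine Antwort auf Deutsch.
Ausgehend von der Beschleunigung a(t) = -36·sin(2·t), nehmen wir 2 Ableitungen. Die Ableitung von der Beschleunigung ergibt den Ruck: j(t) = -72·cos(2·t). Durch Ableiten von dem Ruck erhalten wir den Snap: s(t) = 144·sin(2·t). Mit s(t) = 144·sin(2·t) und Einsetzen von t = pi, finden wir s = 0.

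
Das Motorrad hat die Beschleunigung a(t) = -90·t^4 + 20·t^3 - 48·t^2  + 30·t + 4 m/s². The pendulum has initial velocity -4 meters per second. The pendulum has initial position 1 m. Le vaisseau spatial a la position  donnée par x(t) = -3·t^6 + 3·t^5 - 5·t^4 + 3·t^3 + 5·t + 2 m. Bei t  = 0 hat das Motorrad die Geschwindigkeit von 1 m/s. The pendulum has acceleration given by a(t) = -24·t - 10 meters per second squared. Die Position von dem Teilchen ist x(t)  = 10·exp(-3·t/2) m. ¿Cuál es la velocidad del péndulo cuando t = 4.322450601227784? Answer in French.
Nous devons trouver l'intégrale de notre équation de l'accélération a(t) = -24·t - 10 1 fois. La primitive de l'accélération est la vitesse. En utilisant v(0) = -4, nous obtenons v(t) = -12·t^2 - 10·t - 4. Nous avons la vitesse v(t) = -12·t^2 - 10·t - 4. En substituant t = 4.322450601227784: v(4.322450601227784) = -271.427456412931.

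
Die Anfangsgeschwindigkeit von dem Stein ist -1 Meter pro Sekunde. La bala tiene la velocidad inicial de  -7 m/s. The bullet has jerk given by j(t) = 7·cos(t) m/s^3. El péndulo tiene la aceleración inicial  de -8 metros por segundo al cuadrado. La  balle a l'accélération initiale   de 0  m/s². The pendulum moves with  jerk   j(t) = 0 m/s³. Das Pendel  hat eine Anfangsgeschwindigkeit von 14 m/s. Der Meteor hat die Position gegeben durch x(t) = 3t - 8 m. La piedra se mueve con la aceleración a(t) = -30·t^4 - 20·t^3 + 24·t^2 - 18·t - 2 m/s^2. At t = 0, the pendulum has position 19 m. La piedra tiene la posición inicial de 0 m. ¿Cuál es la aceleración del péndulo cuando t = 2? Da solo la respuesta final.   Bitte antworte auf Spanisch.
La aceleración en t = 2 es a = -8.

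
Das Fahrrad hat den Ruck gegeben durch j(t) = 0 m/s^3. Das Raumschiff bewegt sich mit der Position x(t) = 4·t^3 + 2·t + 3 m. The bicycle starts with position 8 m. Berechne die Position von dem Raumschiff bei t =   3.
Aus der Gleichung für die Position x(t) = 4·t^3 + 2·t + 3, setzen wir t = 3 ein und erhalten x = 117.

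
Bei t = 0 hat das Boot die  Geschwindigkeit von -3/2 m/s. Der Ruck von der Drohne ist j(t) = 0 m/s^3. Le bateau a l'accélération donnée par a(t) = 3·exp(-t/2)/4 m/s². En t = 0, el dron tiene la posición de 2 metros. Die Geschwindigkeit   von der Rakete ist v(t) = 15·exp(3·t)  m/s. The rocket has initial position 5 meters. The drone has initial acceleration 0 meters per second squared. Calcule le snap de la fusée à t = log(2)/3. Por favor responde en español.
Para resolver esto, necesitamos tomar 3 derivadas de nuestra ecuación de la velocidad v(t) = 15·exp(3·t). La derivada de la velocidad da la aceleración: a(t) = 45·exp(3·t). La derivada de la aceleración da la sacudida: j(t) = 135·exp(3·t). Derivando la sacudida, obtenemos el snap: s(t) = 405·exp(3·t). Tenemos el snap s(t) = 405·exp(3·t). Sustituyendo t = log(2)/3: s(log(2)/3) = 810.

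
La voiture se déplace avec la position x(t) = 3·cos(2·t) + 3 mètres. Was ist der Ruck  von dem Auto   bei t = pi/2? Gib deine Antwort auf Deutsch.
Wir müssen unsere Gleichung für die Position x(t) = 3·cos(2·t) + 3 3-mal ableiten. Durch Ableiten von der Position erhalten wir die Geschwindigkeit: v(t) = -6·sin(2·t). Durch Ableiten von der Geschwindigkeit erhalten wir die Beschleunigung: a(t) = -12·cos(2·t). Die Ableitung von der Beschleunigung ergibt den Ruck: j(t) = 24·sin(2·t). Mit j(t) = 24·sin(2·t) und Einsetzen von t = pi/2, finden wir j = 0.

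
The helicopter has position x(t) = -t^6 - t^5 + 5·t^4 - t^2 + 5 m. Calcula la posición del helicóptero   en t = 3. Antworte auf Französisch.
De l'équation de la position x(t) = -t^6 - t^5 + 5·t^4 - t^2 + 5, nous substituons t = 3 pour obtenir x = -571.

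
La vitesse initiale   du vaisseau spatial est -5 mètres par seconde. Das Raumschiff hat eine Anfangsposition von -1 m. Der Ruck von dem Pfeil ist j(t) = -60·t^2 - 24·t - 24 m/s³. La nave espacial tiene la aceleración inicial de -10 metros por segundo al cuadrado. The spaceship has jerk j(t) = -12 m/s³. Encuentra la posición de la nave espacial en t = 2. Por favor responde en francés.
Nous devons trouver l'intégrale de notre équation du jerk j(t) = -12 3 fois. L'intégrale du jerk, avec a(0) = -10, donne l'accélération: a(t) = -12·t - 10. La primitive de l'accélération est la vitesse. En utilisant v(0) = -5, nous obtenons v(t) = -6·t^2 - 10·t - 5. En prenant ∫v(t)dt et en appliquant x(0) = -1, nous trouvons x(t) = -2·t^3 - 5·t^2 - 5·t - 1. En utilisant x(t) = -2·t^3 - 5·t^2 - 5·t - 1 et en substituant t = 2, nous trouvons x = -47.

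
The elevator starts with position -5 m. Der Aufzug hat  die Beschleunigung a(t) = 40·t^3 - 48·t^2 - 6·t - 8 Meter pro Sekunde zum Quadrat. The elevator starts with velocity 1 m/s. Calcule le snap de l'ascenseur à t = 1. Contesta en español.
Partiendo de la aceleración a(t) = 40·t^3 - 48·t^2 - 6·t - 8, tomamos 2 derivadas. Tomando d/dt de a(t), encontramos j(t) = 120·t^2 - 96·t - 6. Derivando la sacudida, obtenemos el snap: s(t) = 240·t - 96. De la ecuación del snap s(t) = 240·t - 96, sustituimos t = 1 para obtener s = 144.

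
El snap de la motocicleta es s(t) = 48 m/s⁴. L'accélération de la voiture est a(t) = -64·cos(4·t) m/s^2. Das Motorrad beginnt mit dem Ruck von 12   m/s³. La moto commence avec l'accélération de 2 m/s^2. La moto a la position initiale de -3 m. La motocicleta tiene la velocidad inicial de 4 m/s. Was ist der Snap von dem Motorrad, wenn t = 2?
Aus der Gleichung für den Snap s(t) = 48, setzen wir t = 2 ein und erhalten s = 48.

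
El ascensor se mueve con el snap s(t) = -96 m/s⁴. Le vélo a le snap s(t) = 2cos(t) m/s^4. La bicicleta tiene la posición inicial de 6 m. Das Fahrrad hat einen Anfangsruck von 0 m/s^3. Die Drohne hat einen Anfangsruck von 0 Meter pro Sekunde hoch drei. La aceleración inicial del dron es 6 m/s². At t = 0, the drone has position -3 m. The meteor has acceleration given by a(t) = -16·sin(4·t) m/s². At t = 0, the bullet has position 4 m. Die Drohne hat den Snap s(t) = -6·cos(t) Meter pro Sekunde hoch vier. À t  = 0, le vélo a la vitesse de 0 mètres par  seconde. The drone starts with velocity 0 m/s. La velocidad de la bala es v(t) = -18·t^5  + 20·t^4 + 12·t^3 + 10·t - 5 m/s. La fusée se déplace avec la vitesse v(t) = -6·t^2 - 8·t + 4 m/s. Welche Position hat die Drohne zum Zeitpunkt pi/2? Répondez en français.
Nous devons trouver l'intégrale de notre équation du snap s(t) = -6·cos(t) 4 fois. En prenant ∫s(t)dt et en appliquant j(0) = 0, nous trouvons j(t) = -6·sin(t). La primitive du jerk est l'accélération. En utilisant a(0) = 6, nous obtenons a(t) = 6·cos(t). L'intégrale de l'accélération, avec v(0) = 0, donne la vitesse: v(t) = 6·sin(t). En intégrant la vitesse et en utilisant la condition initiale x(0) = -3, nous obtenons x(t) = 3 - 6·cos(t). De l'équation de la position x(t) = 3 - 6·cos(t), nous substituons t = pi/2 pour obtenir x = 3.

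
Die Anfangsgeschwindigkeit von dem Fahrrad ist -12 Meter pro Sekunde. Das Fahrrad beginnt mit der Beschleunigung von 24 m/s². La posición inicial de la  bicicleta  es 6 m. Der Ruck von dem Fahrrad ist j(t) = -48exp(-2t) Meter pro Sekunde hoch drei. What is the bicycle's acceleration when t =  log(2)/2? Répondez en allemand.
Wir müssen unsere Gleichung für den Ruck j(t) = -48·exp(-2·t) 1-mal integrieren. Mit ∫j(t)dt und Anwendung von a(0) = 24, finden wir a(t) = 24·exp(-2·t). Mit a(t) = 24·exp(-2·t) und Einsetzen von t = log(2)/2, finden wir a = 12.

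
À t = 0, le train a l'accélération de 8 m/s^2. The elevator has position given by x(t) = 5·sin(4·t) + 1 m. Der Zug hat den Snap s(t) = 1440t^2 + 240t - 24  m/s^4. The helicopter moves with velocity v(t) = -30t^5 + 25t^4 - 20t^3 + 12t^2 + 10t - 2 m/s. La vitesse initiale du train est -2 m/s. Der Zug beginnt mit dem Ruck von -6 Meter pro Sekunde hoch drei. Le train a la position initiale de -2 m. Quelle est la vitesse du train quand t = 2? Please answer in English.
To find the answer, we compute 3 antiderivatives of s(t) = 1440·t^2 + 240·t - 24. Integrating snap and using the initial condition j(0) = -6, we get j(t) = 480·t^3 + 120·t^2 - 24·t - 6. The antiderivative of jerk is acceleration. Using a(0) = 8, we get a(t) = 120·t^4 + 40·t^3 - 12·t^2 - 6·t + 8. The antiderivative of acceleration is velocity. Using v(0) = -2, we get v(t) = 24·t^5 + 10·t^4 - 4·t^3 - 3·t^2 + 8·t - 2. From the given velocity equation v(t) = 24·t^5 + 10·t^4 - 4·t^3 - 3·t^2 + 8·t - 2, we substitute t = 2 to get v = 898.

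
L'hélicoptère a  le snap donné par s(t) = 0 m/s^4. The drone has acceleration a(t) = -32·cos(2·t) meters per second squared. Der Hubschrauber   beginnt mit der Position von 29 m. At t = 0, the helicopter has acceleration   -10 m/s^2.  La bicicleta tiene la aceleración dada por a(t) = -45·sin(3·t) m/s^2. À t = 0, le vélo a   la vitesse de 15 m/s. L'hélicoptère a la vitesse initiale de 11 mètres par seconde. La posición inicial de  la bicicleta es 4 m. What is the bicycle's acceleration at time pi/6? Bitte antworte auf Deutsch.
Wir haben die Beschleunigung a(t) = -45·sin(3·t). Durch Einsetzen von t = pi/6: a(pi/6) = -45.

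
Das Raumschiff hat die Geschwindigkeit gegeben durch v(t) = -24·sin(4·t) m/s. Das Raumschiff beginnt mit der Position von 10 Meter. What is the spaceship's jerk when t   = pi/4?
We must differentiate our velocity equation v(t) = -24·sin(4·t) 2 times. The derivative of velocity gives acceleration: a(t) = -96·cos(4·t). Differentiating acceleration, we get jerk: j(t) = 384·sin(4·t). Using j(t) = 384·sin(4·t) and substituting t = pi/4, we find j = 0.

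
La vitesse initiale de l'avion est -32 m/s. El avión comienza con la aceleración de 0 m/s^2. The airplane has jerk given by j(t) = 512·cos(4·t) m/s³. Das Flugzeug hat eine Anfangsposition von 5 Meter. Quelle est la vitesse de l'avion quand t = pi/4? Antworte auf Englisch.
We need to integrate our jerk equation j(t) = 512·cos(4·t) 2 times. Finding the integral of j(t) and using a(0) = 0: a(t) = 128·sin(4·t). Taking ∫a(t)dt and applying v(0) = -32, we find v(t) = -32·cos(4·t). Using v(t) = -32·cos(4·t) and substituting t = pi/4, we find v = 32.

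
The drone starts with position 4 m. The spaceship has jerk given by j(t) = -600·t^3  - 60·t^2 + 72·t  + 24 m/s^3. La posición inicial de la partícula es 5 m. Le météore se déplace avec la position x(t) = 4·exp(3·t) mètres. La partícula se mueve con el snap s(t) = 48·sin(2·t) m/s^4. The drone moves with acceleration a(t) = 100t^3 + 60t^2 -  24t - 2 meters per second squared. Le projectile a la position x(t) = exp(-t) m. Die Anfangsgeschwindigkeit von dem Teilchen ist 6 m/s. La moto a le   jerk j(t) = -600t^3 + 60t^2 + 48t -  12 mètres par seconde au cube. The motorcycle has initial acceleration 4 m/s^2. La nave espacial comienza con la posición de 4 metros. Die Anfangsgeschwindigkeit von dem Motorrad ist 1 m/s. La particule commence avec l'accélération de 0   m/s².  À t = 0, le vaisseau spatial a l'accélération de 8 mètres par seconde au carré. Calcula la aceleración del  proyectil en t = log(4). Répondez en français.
En partant de la position x(t) = exp(-t), nous prenons 2 dérivées. La dérivée de la position donne la vitesse: v(t) = -exp(-t). En prenant d/dt de v(t), nous trouvons a(t) = exp(-t). De l'équation de l'accélération a(t) = exp(-t), nous substituons t = log(4) pour obtenir a = 1/4.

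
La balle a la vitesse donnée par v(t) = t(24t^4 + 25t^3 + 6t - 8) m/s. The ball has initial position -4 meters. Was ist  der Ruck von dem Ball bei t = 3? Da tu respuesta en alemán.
Ausgehend von der Geschwindigkeit v(t) = t·(24·t^4 + 25·t^3 + 6·t - 8), nehmen wir 2 Ableitungen. Mit d/dt von v(t) finden wir a(t) = 24·t^4 + 25·t^3 + t·(96·t^3 + 75·t^2 + 6) + 6·t - 8. Mit d/dt von a(t) finden wir j(t) = 192·t^3 + 150·t^2 + t·(288·t^2 + 150·t) + 12. Aus der Gleichung für den Ruck j(t) = 192·t^3 + 150·t^2 + t·(288·t^2 + 150·t) + 12, setzen wir t = 3 ein und erhalten j = 15672.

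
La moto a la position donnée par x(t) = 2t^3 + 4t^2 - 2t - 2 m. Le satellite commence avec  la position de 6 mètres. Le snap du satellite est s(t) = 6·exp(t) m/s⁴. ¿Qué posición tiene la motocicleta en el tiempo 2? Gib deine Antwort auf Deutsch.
Aus der Gleichung für die Position x(t) = 2·t^3 + 4·t^2 - 2·t - 2, setzen wir t = 2 ein und erhalten x = 26.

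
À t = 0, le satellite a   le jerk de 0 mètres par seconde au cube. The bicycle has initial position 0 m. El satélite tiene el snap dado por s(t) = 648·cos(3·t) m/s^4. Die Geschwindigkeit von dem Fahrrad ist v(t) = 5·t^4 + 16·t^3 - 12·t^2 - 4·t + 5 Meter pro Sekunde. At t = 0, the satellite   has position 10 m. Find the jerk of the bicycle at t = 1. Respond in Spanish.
Para resolver esto, necesitamos tomar 2 derivadas de nuestra ecuación de la velocidad v(t) = 5·t^4 + 16·t^3 - 12·t^2 - 4·t + 5. Tomando d/dt de v(t), encontramos a(t) = 20·t^3 + 48·t^2 - 24·t - 4. Derivando la aceleración, obtenemos la sacudida: j(t) = 60·t^2 + 96·t - 24. De la ecuación de la sacudida j(t) = 60·t^2 + 96·t - 24, sustituimos t = 1 para obtener j = 132.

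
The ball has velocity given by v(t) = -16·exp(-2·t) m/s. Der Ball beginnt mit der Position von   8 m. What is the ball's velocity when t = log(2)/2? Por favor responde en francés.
Nous avons la vitesse v(t) = -16·exp(-2·t). En substituant t = log(2)/2: v(log(2)/2) = -8.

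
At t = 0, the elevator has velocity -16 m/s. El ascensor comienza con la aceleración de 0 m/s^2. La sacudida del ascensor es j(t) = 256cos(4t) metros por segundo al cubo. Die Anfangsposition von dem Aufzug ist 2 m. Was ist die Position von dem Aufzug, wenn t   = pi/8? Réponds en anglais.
To solve this, we need to take 3 antiderivatives of our jerk equation j(t) = 256·cos(4·t). The integral of jerk, with a(0) = 0, gives acceleration: a(t) = 64·sin(4·t). The integral of acceleration, with v(0) = -16, gives velocity: v(t) = -16·cos(4·t). Integrating velocity and using the initial condition x(0) = 2, we get x(t) = 2 - 4·sin(4·t). We have position x(t) = 2 - 4·sin(4·t). Substituting t = pi/8: x(pi/8) = -2.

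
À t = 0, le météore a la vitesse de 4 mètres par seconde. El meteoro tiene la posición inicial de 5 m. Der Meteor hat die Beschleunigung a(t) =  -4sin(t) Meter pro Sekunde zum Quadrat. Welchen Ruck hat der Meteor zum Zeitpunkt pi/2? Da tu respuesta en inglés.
Starting from acceleration a(t) = -4·sin(t), we take 1 derivative. Taking d/dt of a(t), we find j(t) = -4·cos(t). From the given jerk equation j(t) = -4·cos(t), we substitute t = pi/2 to get j = 0.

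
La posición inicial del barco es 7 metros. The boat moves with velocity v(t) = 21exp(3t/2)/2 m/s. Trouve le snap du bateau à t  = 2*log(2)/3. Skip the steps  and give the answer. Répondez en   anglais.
s(2*log(2)/3) = 567/8.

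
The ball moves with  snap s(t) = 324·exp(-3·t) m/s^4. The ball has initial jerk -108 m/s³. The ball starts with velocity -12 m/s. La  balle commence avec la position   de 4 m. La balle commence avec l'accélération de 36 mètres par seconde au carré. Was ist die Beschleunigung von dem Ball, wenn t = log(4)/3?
Wir müssen unsere Gleichung für den Snap s(t) = 324·exp(-3·t) 2-mal integrieren. Durch Integration von dem Snap und Verwendung der Anfangsbedingung j(0) = -108, erhalten wir j(t) = -108·exp(-3·t). Durch Integration von dem Ruck und Verwendung der Anfangsbedingung a(0) = 36, erhalten wir a(t) = 36·exp(-3·t). Wir haben die Beschleunigung a(t) = 36·exp(-3·t). Durch Einsetzen von t = log(4)/3: a(log(4)/3) = 9.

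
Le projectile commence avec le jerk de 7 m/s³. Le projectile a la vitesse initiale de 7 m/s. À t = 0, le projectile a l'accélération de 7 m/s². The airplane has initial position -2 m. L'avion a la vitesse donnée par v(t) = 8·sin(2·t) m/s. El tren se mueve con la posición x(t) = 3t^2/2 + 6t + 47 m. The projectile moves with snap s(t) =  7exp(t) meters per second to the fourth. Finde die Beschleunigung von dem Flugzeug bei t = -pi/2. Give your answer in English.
We must differentiate our velocity equation v(t) = 8·sin(2·t) 1 time. Taking d/dt of v(t), we find a(t) = 16·cos(2·t). Using a(t) = 16·cos(2·t) and substituting t = -pi/2, we find a = -16.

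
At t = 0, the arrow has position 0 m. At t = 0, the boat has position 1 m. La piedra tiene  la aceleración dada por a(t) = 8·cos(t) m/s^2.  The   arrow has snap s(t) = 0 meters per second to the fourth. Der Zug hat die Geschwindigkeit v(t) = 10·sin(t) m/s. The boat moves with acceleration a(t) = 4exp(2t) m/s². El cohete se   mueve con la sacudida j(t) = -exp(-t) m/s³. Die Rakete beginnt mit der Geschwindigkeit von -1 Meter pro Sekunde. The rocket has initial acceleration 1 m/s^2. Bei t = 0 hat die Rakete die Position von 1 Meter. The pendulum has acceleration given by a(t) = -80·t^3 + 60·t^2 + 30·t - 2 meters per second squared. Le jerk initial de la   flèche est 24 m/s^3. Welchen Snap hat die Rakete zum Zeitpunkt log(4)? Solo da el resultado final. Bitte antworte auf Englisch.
At t = log(4), s = 1/4.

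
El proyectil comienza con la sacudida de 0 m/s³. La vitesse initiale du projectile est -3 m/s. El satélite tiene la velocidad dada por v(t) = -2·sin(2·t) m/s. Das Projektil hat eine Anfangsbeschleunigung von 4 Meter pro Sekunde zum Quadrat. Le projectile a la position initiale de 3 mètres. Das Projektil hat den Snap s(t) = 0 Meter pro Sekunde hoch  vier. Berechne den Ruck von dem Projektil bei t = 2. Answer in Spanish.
Necesitamos integrar nuestra ecuación del snap s(t) = 0 1 vez. Integrando el snap y usando la condición inicial j(0) = 0, obtenemos j(t) = 0. De la ecuación de la sacudida j(t) = 0, sustituimos t = 2 para obtener j = 0.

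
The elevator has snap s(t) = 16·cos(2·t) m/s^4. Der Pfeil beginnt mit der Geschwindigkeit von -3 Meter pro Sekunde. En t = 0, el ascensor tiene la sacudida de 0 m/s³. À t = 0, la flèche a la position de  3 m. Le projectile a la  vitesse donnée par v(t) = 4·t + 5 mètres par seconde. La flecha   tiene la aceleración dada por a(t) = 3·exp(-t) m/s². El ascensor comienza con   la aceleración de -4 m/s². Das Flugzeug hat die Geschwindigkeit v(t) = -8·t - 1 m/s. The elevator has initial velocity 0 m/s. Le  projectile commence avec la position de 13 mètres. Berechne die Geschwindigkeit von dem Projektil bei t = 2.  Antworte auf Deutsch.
Mit v(t) = 4·t + 5 und Einsetzen von t = 2, finden wir v = 13.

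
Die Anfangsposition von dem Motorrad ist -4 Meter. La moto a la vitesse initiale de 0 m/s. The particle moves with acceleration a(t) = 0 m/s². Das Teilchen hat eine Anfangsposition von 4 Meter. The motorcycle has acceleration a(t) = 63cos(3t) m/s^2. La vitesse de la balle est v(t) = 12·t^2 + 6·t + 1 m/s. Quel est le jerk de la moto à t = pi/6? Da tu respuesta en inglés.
Starting from acceleration a(t) = 63·cos(3·t), we take 1 derivative. Differentiating acceleration, we get jerk: j(t) = -189·sin(3·t). From the given jerk equation j(t) = -189·sin(3·t), we substitute t = pi/6 to get j = -189.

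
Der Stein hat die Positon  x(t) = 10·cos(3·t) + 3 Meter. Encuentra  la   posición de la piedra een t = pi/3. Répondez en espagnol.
Tenemos la posición x(t) = 10·cos(3·t) + 3. Sustituyendo t = pi/3: x(pi/3) = -7.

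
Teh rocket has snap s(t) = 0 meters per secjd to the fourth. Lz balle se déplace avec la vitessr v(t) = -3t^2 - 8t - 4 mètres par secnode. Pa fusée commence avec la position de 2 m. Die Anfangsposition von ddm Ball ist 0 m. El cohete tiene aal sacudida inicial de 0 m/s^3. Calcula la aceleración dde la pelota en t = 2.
Debemos derivar nuestra ecuación de la velocidad v(t) = -3·t^2 - 8·t - 4 1 vez. La derivada de la velocidad da la aceleración: a(t) = -6·t - 8. Tenemos la aceleración a(t) = -6·t - 8. Sustituyendo t = 2: a(2) = -20.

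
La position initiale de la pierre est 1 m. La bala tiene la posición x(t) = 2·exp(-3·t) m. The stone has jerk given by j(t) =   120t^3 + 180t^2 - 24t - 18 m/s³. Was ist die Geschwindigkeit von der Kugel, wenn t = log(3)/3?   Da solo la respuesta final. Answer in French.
La vitesse à t = log(3)/3 est v = -2.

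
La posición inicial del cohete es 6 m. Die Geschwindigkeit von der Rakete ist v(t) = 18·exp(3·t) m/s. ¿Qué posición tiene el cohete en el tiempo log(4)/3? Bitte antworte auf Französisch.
En partant de la vitesse v(t) = 18·exp(3·t), nous prenons 1 primitive. L'intégrale de la vitesse est la position. En utilisant x(0) = 6, nous obtenons x(t) = 6·exp(3·t). En utilisant x(t) = 6·exp(3·t) et en substituant t = log(4)/3, nous trouvons x = 24.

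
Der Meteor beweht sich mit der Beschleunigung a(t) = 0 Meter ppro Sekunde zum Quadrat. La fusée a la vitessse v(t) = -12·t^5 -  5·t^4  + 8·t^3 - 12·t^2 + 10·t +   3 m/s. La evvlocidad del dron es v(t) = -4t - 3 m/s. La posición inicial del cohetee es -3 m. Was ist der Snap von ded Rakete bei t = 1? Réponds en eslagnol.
Para resolver esto, necesitamos tomar 3 derivadas de nuestra ecuación de la velocidad v(t) = -12·t^5 - 5·t^4 + 8·t^3 - 12·t^2 + 10·t + 3. Tomando d/dt de v(t), encontramos a(t) = -60·t^4 - 20·t^3 + 24·t^2 - 24·t + 10. Derivando la aceleración, obtenemos la sacudida: j(t) = -240·t^3 - 60·t^2 + 48·t - 24. Derivando la sacudida, obtenemos el snap: s(t) = -720·t^2 - 120·t + 48. De la ecuación del snap s(t) = -720·t^2 - 120·t + 48, sustituimos t = 1 para obtener s = -792.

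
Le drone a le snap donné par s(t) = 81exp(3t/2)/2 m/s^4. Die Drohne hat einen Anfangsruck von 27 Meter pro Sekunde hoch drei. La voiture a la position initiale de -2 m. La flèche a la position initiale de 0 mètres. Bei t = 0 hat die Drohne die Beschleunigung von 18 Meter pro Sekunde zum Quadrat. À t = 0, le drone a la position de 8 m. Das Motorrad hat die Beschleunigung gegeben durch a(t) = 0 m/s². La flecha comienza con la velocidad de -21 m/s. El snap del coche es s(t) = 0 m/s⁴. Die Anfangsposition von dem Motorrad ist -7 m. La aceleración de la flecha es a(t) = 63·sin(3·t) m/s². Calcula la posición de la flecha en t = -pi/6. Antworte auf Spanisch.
Necesitamos integrar nuestra ecuación de la aceleración a(t) = 63·sin(3·t) 2 veces. La antiderivada de la aceleración es la velocidad. Usando v(0) = -21, obtenemos v(t) = -21·cos(3·t). Integrando la velocidad y usando la condición inicial x(0) = 0, obtenemos x(t) = -7·sin(3·t). Tenemos la posición x(t) = -7·sin(3·t). Sustituyendo t = -pi/6: x(-pi/6) = 7.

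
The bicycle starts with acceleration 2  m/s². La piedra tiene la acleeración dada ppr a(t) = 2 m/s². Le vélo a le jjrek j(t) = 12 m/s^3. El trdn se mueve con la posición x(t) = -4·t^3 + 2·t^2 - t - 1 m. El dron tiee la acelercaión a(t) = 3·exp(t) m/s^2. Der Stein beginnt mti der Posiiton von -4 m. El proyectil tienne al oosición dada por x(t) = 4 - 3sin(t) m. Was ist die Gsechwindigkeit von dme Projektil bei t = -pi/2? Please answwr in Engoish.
We must differentiate our position equation x(t) = 4 - 3·sin(t) 1 time. The derivative of position gives velocity: v(t) = -3·cos(t). Using v(t) = -3·cos(t) and substituting t = -pi/2, we find v = 0.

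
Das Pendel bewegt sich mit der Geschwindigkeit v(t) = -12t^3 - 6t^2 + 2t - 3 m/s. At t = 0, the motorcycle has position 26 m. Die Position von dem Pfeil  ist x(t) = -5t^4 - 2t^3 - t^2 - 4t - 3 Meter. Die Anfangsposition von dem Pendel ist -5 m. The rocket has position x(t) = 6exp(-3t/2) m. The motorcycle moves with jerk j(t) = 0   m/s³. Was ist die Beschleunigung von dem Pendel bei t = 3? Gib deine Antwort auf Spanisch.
Partiendo de la velocidad v(t) = -12·t^3 - 6·t^2 + 2·t - 3, tomamos 1 derivada. Derivando la velocidad, obtenemos la aceleración: a(t) = -36·t^2 - 12·t + 2. Usando a(t) = -36·t^2 - 12·t + 2 y sustituyendo t = 3, encontramos a = -358.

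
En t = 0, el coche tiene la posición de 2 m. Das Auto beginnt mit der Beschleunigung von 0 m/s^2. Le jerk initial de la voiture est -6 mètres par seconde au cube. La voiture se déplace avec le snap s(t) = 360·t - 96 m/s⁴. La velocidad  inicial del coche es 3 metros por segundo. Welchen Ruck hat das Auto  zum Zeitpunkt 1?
Um dies zu lösen, müssen wir 1 Stammfunktion unserer Gleichung für den Snap s(t) = 360·t - 96 finden. Das Integral von dem Snap ist der Ruck. Mit j(0) = -6 erhalten wir j(t) = 180·t^2 - 96·t - 6. Mit j(t) = 180·t^2 - 96·t - 6 und Einsetzen von t = 1, finden wir j = 78.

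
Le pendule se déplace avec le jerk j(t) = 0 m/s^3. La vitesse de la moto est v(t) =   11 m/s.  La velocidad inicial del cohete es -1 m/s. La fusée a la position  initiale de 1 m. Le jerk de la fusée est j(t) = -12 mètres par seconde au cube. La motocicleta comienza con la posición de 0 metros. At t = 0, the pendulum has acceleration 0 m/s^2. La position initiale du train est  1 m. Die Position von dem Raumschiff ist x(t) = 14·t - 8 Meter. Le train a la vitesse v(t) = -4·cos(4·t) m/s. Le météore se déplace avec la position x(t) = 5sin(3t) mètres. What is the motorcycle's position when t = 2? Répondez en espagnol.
Debemos encontrar la integral de nuestra ecuación de la velocidad v(t) = 11 1 vez. Integrando la velocidad y usando la condición inicial x(0) = 0, obtenemos x(t) = 11·t. Tenemos la posición x(t) = 11·t. Sustituyendo t = 2: x(2) = 22.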